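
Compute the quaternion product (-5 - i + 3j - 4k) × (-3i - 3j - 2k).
-2 - 3i + 25j + 22k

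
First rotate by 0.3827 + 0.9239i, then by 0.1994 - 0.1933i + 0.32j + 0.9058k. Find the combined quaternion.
0.2549 + 0.1102i + 0.9593j + 0.051k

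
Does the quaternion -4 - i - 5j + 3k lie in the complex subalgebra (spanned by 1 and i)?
No. The quaternion -4 - i - 5j + 3k has j-coefficient y = -5 and k-coefficient z = 3, not both zero, so it does not lie in the complex subalgebra spanned by 1 and i.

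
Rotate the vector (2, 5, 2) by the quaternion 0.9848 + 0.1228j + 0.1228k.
(1.154, 5.393, 1.607)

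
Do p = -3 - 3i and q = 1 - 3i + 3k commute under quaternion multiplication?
No: pq = -12 + 6i + 9j - 9k ≠ -12 + 6i - 9j - 9k = qp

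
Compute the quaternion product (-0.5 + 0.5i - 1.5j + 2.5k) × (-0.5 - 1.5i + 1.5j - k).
5.75 - 1.75i - 3.25j - 2.25k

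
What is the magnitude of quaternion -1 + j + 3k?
√11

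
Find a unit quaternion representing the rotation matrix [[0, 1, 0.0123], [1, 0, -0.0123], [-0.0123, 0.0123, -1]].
0.0087 + 0.7071i + 0.7071j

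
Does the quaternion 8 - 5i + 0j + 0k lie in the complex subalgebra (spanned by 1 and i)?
Yes. The quaternion 8 - 5i has j- and k-coefficients y = z = 0, so it lies in the complex subalgebra spanned by 1 and i.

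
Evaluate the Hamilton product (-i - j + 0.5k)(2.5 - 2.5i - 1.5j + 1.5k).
-4.75 - 3.25i - 2.25j + 0.25k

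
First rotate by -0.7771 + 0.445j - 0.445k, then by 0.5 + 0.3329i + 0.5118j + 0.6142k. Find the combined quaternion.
-0.343 - 0.7598i - 0.0271j - 0.5517k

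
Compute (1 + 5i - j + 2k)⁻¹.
0.0323 - 0.1613i + 0.0323j - 0.0645k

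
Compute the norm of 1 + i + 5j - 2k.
√31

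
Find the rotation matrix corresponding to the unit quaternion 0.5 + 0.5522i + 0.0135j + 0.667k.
[[0.1099, -0.6521, 0.7501], [0.6819, -0.4996, -0.5342], [0.7231, 0.5702, 0.3898]]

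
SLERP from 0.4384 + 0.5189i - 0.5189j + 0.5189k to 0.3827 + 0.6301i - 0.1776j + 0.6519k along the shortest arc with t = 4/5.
0.3988 + 0.6151i - 0.2497j + 0.6327k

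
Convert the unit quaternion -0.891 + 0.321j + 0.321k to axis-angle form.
axis = (0, √2/2, √2/2), θ = 306°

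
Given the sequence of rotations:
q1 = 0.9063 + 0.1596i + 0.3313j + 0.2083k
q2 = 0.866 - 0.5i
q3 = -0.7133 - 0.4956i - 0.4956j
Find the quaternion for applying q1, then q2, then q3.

q2 · q1 = 0.8647 - 0.3149i + 0.3911j + 0.0147k
q3 · q2 · q1 = -0.579 - 0.2112i - 0.7002j - 0.3604k
-0.579 - 0.2112i - 0.7002j - 0.3604k


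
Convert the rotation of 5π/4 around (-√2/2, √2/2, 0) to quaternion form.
-0.3827 - 0.6533i + 0.6533j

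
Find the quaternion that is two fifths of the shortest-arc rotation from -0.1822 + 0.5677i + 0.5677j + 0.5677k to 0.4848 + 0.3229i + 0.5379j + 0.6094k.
0.0934 + 0.5003i + 0.5931j + 0.6239k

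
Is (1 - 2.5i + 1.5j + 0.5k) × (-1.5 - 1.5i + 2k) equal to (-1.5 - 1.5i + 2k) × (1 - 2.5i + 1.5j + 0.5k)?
No: pq = -6.25 + 5.25i + 2j + 3.5k ≠ -6.25 - 0.75i - 6.5j - k = qp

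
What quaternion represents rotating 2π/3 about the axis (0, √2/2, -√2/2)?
0.5 + 0.6124j - 0.6124k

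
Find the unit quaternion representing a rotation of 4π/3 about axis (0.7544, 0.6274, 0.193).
-0.5 + 0.6533i + 0.5433j + 0.1671k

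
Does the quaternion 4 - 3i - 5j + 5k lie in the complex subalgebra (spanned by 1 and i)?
No. The quaternion 4 - 3i - 5j + 5k has j-coefficient y = -5 and k-coefficient z = 5, not both zero, so it does not lie in the complex subalgebra spanned by 1 and i.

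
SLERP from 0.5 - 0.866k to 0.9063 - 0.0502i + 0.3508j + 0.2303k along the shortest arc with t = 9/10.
0.9351 - 0.048i + 0.3357j + 0.1031k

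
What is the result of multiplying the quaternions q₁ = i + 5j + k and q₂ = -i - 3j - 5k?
21 - 22i + 4j + 2k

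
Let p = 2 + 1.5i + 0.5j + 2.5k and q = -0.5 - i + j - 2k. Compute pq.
5 - 6.25i + 2.25j - 3.25k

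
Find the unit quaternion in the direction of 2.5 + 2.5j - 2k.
0.6155 + 0.6155j - 0.4924k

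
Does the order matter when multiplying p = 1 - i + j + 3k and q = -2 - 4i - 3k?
Yes: pq = 3 - 5i - 17j - 5k ≠ 3 + i + 13j - 13k = qp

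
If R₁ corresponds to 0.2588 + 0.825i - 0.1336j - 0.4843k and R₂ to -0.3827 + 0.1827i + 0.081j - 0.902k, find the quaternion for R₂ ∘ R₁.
-0.6758 - 0.4282i - 0.5836j - 0.1393k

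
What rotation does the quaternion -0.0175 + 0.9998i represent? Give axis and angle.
axis = (1, 0, 0), θ = 182°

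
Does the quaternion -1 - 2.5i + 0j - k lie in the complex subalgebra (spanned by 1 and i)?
No. The quaternion -1 - 2.5i - k has j-coefficient y = 0 and k-coefficient z = -1, not both zero, so it does not lie in the complex subalgebra spanned by 1 and i.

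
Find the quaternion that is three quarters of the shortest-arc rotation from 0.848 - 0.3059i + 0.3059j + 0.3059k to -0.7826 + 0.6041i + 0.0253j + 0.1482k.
0.8326 - 0.5494i + 0.0622j - 0.0329k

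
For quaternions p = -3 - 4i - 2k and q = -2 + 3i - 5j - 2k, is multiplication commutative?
No: pq = 14 - 11i + j + 30k ≠ 14 + 9i + 29j - 10k = qp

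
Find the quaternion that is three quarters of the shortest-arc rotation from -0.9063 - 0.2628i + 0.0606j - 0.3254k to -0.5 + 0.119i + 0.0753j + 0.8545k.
-0.7616 + 0.0129i + 0.088j + 0.6419k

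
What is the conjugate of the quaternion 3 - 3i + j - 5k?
3 + 3i - j + 5k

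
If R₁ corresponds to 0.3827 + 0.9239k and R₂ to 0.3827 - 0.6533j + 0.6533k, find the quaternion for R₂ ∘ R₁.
-0.4571 - 0.6036i - 0.25j + 0.6036k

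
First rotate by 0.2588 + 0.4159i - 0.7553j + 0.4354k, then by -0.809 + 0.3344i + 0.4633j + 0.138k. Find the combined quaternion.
-0.0586 + 0.056i + 0.6427j - 0.7618k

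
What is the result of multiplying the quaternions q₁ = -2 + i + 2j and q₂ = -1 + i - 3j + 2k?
7 + i + 2j - 9k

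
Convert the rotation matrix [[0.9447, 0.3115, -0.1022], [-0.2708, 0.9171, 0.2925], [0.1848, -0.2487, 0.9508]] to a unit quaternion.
0.9763 - 0.1386i - 0.0735j - 0.1491k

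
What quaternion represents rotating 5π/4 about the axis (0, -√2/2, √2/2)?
-0.3827 - 0.6533j + 0.6533k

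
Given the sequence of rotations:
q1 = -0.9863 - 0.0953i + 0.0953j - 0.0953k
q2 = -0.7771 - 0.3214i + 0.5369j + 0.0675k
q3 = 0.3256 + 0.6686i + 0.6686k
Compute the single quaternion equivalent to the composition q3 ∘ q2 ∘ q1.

q2 · q1 = 0.6911 + 0.3335i - 0.6407j + 0.028k
q3 · q2 · q1 = -0.0167 + 0.999i - 0.0044j + 0.0428k
-0.0167 + 0.999i - 0.0044j + 0.0428k


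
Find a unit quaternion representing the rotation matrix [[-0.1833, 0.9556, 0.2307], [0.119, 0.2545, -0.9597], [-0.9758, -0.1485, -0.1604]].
0.4772 + 0.425i + 0.6321j - 0.4383k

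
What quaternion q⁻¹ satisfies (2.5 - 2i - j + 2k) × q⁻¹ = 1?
0.1639 + 0.1311i + 0.0656j - 0.1311k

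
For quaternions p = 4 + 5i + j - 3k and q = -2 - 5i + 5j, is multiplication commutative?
No: pq = 12 - 15i + 33j + 36k ≠ 12 - 45i + 3j - 24k = qp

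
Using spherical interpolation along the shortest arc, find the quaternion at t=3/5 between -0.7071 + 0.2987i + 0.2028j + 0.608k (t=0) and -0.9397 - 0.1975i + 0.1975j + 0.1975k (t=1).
-0.8979 + 0.0031i + 0.212j + 0.3857k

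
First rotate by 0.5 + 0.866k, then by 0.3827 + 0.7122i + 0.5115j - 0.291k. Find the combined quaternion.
0.4434 + 0.7991i - 0.361j + 0.1859k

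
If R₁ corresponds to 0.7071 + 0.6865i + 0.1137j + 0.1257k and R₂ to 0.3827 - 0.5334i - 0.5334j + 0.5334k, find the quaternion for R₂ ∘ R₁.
0.6304 - 0.2421i + 0.0996j + 0.7308k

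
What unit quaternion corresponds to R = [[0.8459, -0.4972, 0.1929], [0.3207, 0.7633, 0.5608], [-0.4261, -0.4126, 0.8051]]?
0.9239 - 0.2634i + 0.1675j + 0.2213k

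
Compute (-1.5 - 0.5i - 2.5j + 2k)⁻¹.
-0.1176 + 0.0392i + 0.1961j - 0.1569k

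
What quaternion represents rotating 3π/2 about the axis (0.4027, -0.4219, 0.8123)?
-0.7071 + 0.2848i - 0.2983j + 0.5744k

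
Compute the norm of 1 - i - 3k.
√11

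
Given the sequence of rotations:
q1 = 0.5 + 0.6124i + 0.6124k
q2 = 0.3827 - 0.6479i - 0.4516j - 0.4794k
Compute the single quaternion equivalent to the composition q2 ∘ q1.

q2 · q1 = 0.8817 - 0.3661i - 0.1226j + 0.2712k
0.8817 - 0.3661i - 0.1226j + 0.2712k


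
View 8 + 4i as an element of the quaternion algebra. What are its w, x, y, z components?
8 + 4i + 0j + 0k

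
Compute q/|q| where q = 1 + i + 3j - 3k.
0.2236 + 0.2236i + 0.6708j - 0.6708k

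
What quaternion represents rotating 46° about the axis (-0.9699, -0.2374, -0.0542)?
0.9205 - 0.379i - 0.0928j - 0.0212k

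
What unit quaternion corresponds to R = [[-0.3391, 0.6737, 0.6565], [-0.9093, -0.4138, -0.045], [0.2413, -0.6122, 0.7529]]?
-0.5 + 0.2836i - 0.2076j + 0.7915k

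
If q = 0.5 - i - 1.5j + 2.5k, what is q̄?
0.5 + i + 1.5j - 2.5k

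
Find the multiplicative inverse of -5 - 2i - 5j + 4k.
-0.0714 + 0.0286i + 0.0714j - 0.0571k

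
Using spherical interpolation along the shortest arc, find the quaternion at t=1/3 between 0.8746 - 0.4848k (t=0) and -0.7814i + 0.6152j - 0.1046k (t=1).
0.7432 - 0.3797i + 0.2989j - 0.4628k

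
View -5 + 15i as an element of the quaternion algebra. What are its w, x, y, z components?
-5 + 15i + 0j + 0k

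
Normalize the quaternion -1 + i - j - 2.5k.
-0.3288 + 0.3288i - 0.3288j - 0.822k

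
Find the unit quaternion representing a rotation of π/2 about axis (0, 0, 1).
0.7071 + 0.7071k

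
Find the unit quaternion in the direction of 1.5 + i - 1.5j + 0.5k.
0.6255 + 0.417i - 0.6255j + 0.2085k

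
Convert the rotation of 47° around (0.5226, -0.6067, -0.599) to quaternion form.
0.9171 + 0.2084i - 0.2419j - 0.2389k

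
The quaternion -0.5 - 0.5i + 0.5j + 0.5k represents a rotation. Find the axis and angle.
axis = (-√3/3, √3/3, √3/3), θ = 4π/3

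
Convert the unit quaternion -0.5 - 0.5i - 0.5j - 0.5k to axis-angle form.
axis = (-√3/3, -√3/3, -√3/3), θ = 4π/3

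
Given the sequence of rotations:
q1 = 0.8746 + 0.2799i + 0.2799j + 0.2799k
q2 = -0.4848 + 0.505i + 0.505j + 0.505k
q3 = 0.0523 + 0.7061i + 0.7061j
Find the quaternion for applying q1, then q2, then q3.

q2 · q1 = -0.8481 + 0.306i + 0.306j + 0.306k
q3 · q2 · q1 = -0.4765 - 0.3668i - 0.7989j + 0.016k
-0.4765 - 0.3668i - 0.7989j + 0.016k


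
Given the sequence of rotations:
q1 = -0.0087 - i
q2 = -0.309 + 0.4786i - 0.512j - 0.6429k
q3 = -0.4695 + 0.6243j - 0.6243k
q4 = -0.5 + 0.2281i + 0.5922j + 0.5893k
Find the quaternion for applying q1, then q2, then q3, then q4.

q2 · q1 = 0.4813 + 0.3048i + 0.6474j - 0.5064k
q3 · q2 · q1 = -0.9463 - 0.0551i - 0.1938j - 0.253k
q4 · q3 · q2 · q1 = 0.7496 - 0.2239i - 0.4383j - 0.4427k
0.7496 - 0.2239i - 0.4383j - 0.4427k


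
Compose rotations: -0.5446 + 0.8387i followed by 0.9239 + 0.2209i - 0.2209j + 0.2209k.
-0.6884 + 0.6546i + 0.3056j + 0.065k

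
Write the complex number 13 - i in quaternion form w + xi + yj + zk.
13 - i + 0j + 0k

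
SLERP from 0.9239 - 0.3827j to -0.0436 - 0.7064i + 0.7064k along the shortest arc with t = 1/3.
0.8094 + 0.3452i - 0.3264j - 0.3452k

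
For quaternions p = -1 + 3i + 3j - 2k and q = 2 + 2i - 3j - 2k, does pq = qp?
No: pq = -3 - 8i + 11j - 17k ≠ -3 + 16i + 7j + 13k = qp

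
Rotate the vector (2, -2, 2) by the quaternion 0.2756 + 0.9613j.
(-0.637, -2, -2.756)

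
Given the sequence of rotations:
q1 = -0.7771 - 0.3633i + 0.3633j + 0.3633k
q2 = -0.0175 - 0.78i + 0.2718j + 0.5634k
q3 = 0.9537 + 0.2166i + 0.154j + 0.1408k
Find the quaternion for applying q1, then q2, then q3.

q2 · q1 = -0.5732 + 0.5066i - 0.1389j - 0.6288k
q3 · q2 · q1 = -0.5465 + 0.2817i - 0.0132j - 0.7885k
-0.5465 + 0.2817i - 0.0132j - 0.7885k


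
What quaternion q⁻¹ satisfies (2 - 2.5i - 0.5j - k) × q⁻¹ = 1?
0.1739 + 0.2174i + 0.0435j + 0.087k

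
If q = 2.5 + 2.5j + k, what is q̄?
2.5 - 2.5j - k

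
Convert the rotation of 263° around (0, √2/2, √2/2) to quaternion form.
-0.6626 + 0.5296j + 0.5296k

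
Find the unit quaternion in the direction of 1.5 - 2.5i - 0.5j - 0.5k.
0.5 - 0.8333i - 0.1667j - 0.1667k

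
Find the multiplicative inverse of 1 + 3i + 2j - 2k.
0.0556 - 0.1667i - 0.1111j + 0.1111k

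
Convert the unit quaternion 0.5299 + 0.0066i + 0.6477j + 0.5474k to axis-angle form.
axis = (0.0078, 0.7637, 0.6455), θ = 116°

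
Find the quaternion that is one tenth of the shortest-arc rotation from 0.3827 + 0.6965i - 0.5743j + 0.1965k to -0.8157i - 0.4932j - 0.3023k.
0.3628 + 0.7659i - 0.4805j + 0.2254k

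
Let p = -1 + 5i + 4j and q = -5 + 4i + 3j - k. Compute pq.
-27 - 33i - 18j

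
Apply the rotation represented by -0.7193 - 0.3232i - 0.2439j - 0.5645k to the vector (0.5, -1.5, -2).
(-0.328, 0.633, -2.448)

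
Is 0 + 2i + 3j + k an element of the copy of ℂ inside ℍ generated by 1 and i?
No. The quaternion 2i + 3j + k has j-coefficient y = 3 and k-coefficient z = 1, not both zero, so it does not lie in the complex subalgebra spanned by 1 and i.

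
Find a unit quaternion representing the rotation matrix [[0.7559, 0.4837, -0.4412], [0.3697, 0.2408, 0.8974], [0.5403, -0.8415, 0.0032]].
0.7071 - 0.6148i - 0.347j - 0.0403k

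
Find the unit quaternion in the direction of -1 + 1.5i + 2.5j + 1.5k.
-0.2917 + 0.4376i + 0.7293j + 0.4376k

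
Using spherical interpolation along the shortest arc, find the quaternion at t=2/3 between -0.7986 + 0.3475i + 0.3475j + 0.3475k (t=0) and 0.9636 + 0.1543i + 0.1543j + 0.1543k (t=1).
-0.9994 + 0.0202i + 0.0202j + 0.0202k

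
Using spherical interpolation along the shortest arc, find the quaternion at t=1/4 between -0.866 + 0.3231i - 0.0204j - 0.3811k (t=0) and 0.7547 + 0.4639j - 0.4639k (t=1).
-0.9359 + 0.2645i - 0.1561j - 0.1726k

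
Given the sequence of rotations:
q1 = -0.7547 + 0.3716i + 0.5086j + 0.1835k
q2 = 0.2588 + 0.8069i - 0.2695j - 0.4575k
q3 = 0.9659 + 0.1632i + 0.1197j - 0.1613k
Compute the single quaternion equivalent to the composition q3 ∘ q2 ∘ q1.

q2 · q1 = -0.2741 - 0.3296i + 0.0169j + 0.9033k
q3 · q2 · q1 = -0.0673 - 0.2522i - 0.1107j + 0.9589k
-0.0673 - 0.2522i - 0.1107j + 0.9589k


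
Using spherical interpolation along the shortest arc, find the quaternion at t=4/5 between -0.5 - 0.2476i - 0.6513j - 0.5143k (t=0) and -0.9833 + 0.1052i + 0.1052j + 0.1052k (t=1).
-0.996 + 0.0291i - 0.0748j - 0.0396k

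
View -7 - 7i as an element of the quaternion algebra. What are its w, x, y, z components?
-7 - 7i + 0j + 0k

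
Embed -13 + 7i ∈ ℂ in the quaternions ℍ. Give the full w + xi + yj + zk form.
-13 + 7i + 0j + 0k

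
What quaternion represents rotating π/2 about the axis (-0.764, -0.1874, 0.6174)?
0.7071 - 0.5402i - 0.1325j + 0.4366k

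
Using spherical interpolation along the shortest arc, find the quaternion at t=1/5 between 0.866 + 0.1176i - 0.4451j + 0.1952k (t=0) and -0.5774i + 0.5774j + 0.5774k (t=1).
0.7839 + 0.2648i - 0.5613j + 0.0183k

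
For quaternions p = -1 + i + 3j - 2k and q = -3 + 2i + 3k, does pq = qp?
No: pq = 7 + 4i - 16j - 3k ≠ 7 - 14i - 2j + 9k = qp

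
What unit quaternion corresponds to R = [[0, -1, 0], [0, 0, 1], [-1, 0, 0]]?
0.5 - 0.5i + 0.5j + 0.5k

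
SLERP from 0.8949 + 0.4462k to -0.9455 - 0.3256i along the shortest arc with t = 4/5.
0.9595 + 0.2656i + 0.0939k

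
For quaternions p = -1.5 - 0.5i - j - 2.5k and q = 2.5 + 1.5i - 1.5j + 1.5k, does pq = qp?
No: pq = -0.75 - 8.75i - 3.25j - 6.25k ≠ -0.75 + 1.75i + 2.75j - 10.75k = qp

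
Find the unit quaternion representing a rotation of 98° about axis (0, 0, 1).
0.6561 + 0.7547k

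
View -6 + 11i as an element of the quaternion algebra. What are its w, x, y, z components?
-6 + 11i + 0j + 0k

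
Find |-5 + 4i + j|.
√42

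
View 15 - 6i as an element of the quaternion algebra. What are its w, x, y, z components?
15 - 6i + 0j + 0k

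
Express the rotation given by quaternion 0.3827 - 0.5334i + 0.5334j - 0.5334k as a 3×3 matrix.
[[-0.1381, -0.1608, 0.9773], [-0.9773, -0.1381, -0.1608], [0.1608, -0.9773, -0.1381]]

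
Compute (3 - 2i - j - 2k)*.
3 + 2i + j + 2k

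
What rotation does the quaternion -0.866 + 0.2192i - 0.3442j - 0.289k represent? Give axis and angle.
axis = (0.4384, -0.6883, -0.5779), θ = 5π/3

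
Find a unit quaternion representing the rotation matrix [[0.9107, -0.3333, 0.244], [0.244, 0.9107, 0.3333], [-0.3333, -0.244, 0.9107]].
0.9659 - 0.1494i + 0.1494j + 0.1494k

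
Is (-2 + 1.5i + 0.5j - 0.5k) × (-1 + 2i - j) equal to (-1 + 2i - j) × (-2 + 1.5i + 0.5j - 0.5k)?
No: pq = -0.5 - 6i + 0.5j - 2k ≠ -0.5 - 5i + 2.5j + 3k = qp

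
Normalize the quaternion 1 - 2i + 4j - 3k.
0.1826 - 0.3651i + 0.7303j - 0.5477k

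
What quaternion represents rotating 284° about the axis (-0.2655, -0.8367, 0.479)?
-0.788 - 0.1635i - 0.5151j + 0.2949k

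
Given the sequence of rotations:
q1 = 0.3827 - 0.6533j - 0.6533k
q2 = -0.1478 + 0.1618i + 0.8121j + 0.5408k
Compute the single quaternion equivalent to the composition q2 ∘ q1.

q2 · q1 = 0.8273 - 0.1153i + 0.5131j + 0.1978k
0.8273 - 0.1153i + 0.5131j + 0.1978k


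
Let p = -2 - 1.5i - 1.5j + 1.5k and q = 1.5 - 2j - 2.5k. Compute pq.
-2.25 + 4.5i - 2j + 10.25k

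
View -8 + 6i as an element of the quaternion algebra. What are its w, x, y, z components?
-8 + 6i + 0j + 0k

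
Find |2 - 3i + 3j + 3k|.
√31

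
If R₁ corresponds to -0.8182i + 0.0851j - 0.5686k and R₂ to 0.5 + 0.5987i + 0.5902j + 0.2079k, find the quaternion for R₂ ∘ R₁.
0.5578 - 0.7624i + 0.2129j + 0.2496k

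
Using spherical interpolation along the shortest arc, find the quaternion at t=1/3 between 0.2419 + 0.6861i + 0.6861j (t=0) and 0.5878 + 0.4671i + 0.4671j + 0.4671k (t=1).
0.378 + 0.644i + 0.644j + 0.1666k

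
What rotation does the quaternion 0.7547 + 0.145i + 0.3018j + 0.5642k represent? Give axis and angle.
axis = (0.221, 0.46, 0.86), θ = 82°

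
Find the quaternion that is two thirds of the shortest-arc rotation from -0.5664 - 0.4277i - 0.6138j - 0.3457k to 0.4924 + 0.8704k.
-0.5754 - 0.1639i - 0.2351j - 0.766k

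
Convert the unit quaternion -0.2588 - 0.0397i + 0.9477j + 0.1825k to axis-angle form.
axis = (-0.0411, 0.9811, 0.1889), θ = 7π/6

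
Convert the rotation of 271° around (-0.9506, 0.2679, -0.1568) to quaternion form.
-0.7133 - 0.6663i + 0.1878j - 0.1099k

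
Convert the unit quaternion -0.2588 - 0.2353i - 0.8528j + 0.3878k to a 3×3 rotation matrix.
[[-0.7553, 0.6021, 0.2589], [0.2006, 0.5885, -0.7832], [-0.6239, -0.5396, -0.5653]]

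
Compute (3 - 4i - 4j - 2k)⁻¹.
0.0667 + 0.0889i + 0.0889j + 0.0444k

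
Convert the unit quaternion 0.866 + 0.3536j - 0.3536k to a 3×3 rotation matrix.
[[0.4999, 0.6124, 0.6124], [-0.6124, 0.7499, -0.2501], [-0.6124, -0.2501, 0.7499]]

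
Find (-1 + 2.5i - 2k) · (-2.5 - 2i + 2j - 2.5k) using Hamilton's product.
2.5 - 0.25i + 8.25j + 12.5k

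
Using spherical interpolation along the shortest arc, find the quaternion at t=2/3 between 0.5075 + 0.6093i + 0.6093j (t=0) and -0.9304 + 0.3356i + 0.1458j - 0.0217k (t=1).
0.9872 + 0.0041i + 0.1584j + 0.0176k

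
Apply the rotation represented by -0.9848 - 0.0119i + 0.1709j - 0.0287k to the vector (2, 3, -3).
(2.706, 3.199, -2.108)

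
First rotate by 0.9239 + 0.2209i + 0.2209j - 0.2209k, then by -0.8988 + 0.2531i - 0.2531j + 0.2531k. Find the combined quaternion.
-0.7745 + 0.0353i - 0.3206j + 0.5442k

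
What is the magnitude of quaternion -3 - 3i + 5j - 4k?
√59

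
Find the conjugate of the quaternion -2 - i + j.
-2 + i - j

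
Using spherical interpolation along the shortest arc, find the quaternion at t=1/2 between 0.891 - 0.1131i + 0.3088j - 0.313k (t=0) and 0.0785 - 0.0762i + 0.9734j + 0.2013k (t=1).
0.5976 - 0.1167i + 0.7903j - 0.0688k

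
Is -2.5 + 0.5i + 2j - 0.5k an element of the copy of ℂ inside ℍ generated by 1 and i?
No. The quaternion -2.5 + 0.5i + 2j - 0.5k has j-coefficient y = 2 and k-coefficient z = -0.5, not both zero, so it does not lie in the complex subalgebra spanned by 1 and i.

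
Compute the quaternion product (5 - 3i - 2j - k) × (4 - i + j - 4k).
15 - 8i - 14j - 29k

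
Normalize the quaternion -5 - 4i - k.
-0.7715 - 0.6172i - 0.1543k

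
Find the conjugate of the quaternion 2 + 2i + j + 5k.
2 - 2i - j - 5k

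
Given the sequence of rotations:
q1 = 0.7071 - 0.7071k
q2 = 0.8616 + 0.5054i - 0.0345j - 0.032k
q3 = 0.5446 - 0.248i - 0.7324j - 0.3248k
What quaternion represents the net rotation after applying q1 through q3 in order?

q2 · q1 = 0.5866 + 0.3818i + 0.333j - 0.6319k
q3 · q2 · q1 = 0.4528 + 0.6334i - 0.529j - 0.3376k
0.4528 + 0.6334i - 0.529j - 0.3376k


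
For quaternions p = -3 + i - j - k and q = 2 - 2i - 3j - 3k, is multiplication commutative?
No: pq = -10 + 8i + 12j + 2k ≠ -10 + 8i + 2j + 12k = qp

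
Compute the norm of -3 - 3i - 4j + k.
√35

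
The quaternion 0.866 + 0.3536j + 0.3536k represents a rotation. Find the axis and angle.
axis = (0, √2/2, √2/2), θ = π/3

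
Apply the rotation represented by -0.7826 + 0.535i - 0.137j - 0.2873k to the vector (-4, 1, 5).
(-4.251, 3.631, 3.279)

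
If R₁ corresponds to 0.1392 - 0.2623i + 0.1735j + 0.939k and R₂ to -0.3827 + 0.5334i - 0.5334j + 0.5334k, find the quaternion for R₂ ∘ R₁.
-0.3217 - 0.4188i - 0.7814j - 0.3325k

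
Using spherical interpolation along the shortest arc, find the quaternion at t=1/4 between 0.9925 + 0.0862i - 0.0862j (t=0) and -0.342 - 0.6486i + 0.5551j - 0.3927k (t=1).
0.9245 + 0.2697i - 0.2411j + 0.1202k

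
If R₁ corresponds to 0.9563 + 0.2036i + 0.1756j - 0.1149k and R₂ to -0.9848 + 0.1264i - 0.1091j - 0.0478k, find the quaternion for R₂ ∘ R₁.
-0.9538 - 0.0587i - 0.2725j + 0.1119k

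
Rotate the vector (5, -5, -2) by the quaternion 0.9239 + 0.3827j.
(2.121, -5, -4.95)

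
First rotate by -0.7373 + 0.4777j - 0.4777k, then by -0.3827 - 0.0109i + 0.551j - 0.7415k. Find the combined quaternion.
-0.3353 + 0.099i - 0.5943j + 0.7243k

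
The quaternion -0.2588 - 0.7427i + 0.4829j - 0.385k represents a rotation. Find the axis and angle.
axis = (-0.7689, 0.4999, -0.3986), θ = 7π/6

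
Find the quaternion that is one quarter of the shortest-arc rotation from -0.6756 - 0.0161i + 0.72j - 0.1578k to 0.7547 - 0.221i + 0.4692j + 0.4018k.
-0.8399 + 0.0606i + 0.4657j - 0.2722k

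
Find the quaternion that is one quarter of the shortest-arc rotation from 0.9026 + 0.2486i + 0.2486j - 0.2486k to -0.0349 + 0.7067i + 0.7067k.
0.839 - 0.0379i + 0.2275j - 0.4929k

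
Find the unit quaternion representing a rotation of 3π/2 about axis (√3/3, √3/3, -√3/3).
-0.7071 + 0.4082i + 0.4082j - 0.4082k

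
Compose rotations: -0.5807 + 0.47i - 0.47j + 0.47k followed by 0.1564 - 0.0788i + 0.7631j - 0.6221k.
0.5973 + 0.1855i - 0.772j + 0.1131k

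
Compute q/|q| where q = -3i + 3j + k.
-0.6882i + 0.6882j + 0.2294k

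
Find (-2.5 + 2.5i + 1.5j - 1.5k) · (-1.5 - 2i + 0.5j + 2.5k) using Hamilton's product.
11.75 + 5.75i - 6.75j + 0.25k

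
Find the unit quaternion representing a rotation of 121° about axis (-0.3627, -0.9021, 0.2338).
0.4924 - 0.3157i - 0.7851j + 0.2035k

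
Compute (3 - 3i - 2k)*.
3 + 3i + 2k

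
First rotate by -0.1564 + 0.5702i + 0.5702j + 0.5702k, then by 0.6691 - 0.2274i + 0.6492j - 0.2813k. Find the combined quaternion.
-0.1848 + 0.9477i + 0.2493j - 0.0743k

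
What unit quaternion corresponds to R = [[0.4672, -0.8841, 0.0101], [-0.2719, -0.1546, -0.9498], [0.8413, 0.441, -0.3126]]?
0.5 + 0.6954i - 0.4156j + 0.3061k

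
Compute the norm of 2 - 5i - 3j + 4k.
√54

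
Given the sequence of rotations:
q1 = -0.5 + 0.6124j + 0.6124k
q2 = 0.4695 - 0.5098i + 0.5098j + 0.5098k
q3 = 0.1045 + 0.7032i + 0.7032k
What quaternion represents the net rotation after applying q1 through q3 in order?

q2 · q1 = -0.8592 + 0.2549i + 0.3448j - 0.2796k
q3 · q2 · q1 = -0.0724 - 0.82i + 0.4119j - 0.3909k
-0.0724 - 0.82i + 0.4119j - 0.3909k


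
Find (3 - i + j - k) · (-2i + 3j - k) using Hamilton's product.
-6 - 4i + 10j - 4k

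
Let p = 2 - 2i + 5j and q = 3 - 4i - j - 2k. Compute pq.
3 - 24i + 9j + 18k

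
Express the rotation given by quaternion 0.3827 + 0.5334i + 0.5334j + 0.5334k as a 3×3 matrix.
[[-0.1381, 0.1608, 0.9773], [0.9773, -0.1381, 0.1608], [0.1608, 0.9773, -0.1381]]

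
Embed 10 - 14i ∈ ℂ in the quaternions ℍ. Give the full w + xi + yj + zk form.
10 - 14i + 0j + 0k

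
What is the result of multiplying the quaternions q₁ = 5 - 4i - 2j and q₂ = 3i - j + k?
10 + 13i - j + 15k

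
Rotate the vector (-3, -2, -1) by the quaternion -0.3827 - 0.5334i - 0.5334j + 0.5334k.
(-1.38, 0.771, 3.391)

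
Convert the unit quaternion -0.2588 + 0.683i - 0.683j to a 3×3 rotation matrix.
[[0.067, -0.933, 0.3535], [-0.933, 0.067, 0.3535], [-0.3535, -0.3535, -0.866]]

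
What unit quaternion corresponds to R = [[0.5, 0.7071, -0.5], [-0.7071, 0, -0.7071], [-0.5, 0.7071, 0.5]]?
0.7071 + 0.5i - 0.5k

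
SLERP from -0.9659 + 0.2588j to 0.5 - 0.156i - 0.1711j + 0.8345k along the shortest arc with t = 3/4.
-0.6915 + 0.1267i + 0.2154j - 0.6777k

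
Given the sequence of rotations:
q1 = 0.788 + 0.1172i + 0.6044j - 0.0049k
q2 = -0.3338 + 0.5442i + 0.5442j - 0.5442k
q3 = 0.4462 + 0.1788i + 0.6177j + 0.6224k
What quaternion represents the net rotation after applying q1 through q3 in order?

q2 · q1 = -0.6584 + 0.716i + 0.166j - 0.1621k
q3 · q2 · q1 = -0.4234 - 0.0017i + 0.142j - 0.8947k
-0.4234 - 0.0017i + 0.142j - 0.8947k


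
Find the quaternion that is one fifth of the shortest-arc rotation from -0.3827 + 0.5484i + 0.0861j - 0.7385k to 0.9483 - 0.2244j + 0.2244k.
-0.549 + 0.4669i + 0.1261j - 0.6816k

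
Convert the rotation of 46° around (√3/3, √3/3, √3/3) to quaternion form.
0.9205 + 0.2256i + 0.2256j + 0.2256k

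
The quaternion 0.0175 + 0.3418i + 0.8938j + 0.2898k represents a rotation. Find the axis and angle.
axis = (0.3419, 0.8939, 0.2898), θ = 178°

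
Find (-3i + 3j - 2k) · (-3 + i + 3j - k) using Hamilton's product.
-8 + 12i - 14j - 6k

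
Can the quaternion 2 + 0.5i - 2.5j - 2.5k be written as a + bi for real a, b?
No. The quaternion 2 + 0.5i - 2.5j - 2.5k has j-coefficient y = -2.5 and k-coefficient z = -2.5, not both zero, so it does not lie in the complex subalgebra spanned by 1 and i.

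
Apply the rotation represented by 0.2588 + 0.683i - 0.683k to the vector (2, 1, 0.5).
(0.021, -1.75, -1.479)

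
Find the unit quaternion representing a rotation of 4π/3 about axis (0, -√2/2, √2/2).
-0.5 - 0.6124j + 0.6124k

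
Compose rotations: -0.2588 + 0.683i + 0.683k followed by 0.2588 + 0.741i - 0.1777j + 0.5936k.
-0.9785 - 0.1364i - 0.0547j + 0.1445k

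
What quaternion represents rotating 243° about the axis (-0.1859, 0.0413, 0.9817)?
-0.5225 - 0.1585i + 0.0352j + 0.837k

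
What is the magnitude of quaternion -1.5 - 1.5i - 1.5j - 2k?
3.279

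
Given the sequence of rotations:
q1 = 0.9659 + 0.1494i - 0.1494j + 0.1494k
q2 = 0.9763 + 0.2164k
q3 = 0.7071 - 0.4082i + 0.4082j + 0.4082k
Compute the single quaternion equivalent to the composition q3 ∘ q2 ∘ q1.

q2 · q1 = 0.9107 + 0.1782i - 0.1135j + 0.3549k
q3 · q2 · q1 = 0.6182 - 0.0545i + 0.5091j + 0.5963k
0.6182 - 0.0545i + 0.5091j + 0.5963k


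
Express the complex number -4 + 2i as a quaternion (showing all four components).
-4 + 2i + 0j + 0k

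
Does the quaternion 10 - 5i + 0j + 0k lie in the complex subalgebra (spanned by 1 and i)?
Yes. The quaternion 10 - 5i has j- and k-coefficients y = z = 0, so it lies in the complex subalgebra spanned by 1 and i.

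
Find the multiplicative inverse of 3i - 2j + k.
-0.2143i + 0.1429j - 0.0714k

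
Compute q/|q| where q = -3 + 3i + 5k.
-0.4575 + 0.4575i + 0.7625k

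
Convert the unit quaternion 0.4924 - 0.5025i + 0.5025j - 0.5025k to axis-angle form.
axis = (-√3/3, √3/3, -√3/3), θ = 121°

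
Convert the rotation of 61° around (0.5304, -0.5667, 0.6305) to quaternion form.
0.8616 + 0.2692i - 0.2876j + 0.32k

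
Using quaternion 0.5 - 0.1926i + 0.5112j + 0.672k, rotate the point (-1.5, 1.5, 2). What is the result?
(-0.16, 1.081, 2.703)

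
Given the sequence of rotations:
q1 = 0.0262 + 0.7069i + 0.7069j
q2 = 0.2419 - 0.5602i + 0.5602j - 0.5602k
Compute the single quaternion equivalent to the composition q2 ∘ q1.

q2 · q1 = 0.0063 + 0.5523i - 0.2103j - 0.8067k
0.0063 + 0.5523i - 0.2103j - 0.8067k


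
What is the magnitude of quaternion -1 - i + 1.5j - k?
2.291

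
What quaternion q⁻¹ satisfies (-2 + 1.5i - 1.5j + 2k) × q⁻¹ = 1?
-0.16 - 0.12i + 0.12j - 0.16k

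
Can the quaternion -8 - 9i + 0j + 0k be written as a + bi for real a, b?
Yes. The quaternion -8 - 9i has j- and k-coefficients y = z = 0, so it lies in the complex subalgebra spanned by 1 and i.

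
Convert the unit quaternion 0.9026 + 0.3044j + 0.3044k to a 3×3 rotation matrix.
[[0.6294, -0.5495, 0.5495], [0.5495, 0.8147, 0.1853], [-0.5495, 0.1853, 0.8147]]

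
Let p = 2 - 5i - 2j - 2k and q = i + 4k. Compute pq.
13 - 6i + 18j + 10k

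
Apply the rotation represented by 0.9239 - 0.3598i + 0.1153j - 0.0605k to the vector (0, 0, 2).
(0.513, 1.302, 1.429)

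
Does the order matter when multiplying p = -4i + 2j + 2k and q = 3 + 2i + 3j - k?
Yes: pq = 4 - 20i + 6j - 10k ≠ 4 - 4i + 6j + 22k = qp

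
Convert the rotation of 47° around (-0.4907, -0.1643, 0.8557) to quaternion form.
0.9171 - 0.1957i - 0.0655j + 0.3412k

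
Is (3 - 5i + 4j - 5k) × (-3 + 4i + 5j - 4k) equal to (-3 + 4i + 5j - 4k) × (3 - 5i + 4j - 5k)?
No: pq = -29 + 36i - 37j - 38k ≠ -29 + 18i + 43j + 44k = qp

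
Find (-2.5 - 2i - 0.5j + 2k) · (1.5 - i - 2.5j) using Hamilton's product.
-7 + 4.5i + 3.5j + 7.5k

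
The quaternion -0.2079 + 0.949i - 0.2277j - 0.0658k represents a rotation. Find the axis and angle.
axis = (0.9702, -0.2328, -0.0673), θ = 204°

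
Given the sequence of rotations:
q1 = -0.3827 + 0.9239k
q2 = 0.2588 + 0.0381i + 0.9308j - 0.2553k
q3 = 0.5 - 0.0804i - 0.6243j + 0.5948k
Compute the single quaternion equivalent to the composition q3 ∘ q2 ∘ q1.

q2 · q1 = 0.1368 + 0.8454i - 0.3914j + 0.3368k
q3 · q2 · q1 = -0.3083 + 0.4342i + 0.2488j + 0.809k
-0.3083 + 0.4342i + 0.2488j + 0.809k


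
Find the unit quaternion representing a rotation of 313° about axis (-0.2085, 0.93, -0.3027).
-0.9171 - 0.0831i + 0.3708j - 0.1207k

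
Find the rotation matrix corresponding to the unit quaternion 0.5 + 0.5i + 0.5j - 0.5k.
[[0, 1, 0], [0, 0, -1], [-1, 0, 0]]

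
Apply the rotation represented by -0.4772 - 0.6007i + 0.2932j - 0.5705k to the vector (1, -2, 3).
(3.187, -1.786, 0.807)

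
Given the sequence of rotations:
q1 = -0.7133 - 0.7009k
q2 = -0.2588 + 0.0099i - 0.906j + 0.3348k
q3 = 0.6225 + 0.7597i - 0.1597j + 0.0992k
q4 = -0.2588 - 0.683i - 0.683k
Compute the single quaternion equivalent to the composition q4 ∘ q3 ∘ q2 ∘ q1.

q2 · q1 = 0.4193 + 0.628i + 0.6532j - 0.0574k
q3 · q2 · q1 = -0.1061 + 0.6538i + 0.4456j + 0.6024k
q4 · q3 · q2 · q1 = 0.8854 + 0.2076i - 0.1504j - 0.3878k
0.8854 + 0.2076i - 0.1504j - 0.3878k


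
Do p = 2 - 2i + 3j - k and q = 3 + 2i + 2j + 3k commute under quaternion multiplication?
No: pq = 7 + 9i + 17j - 7k ≠ 7 - 13i + 9j + 13k = qp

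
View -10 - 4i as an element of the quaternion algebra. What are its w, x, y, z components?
-10 - 4i + 0j + 0k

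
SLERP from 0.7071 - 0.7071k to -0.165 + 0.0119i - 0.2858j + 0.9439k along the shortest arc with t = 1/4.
0.5927 - 0.0032i + 0.0767j - 0.8018k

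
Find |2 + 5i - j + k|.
√31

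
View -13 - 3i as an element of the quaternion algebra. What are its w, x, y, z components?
-13 - 3i + 0j + 0k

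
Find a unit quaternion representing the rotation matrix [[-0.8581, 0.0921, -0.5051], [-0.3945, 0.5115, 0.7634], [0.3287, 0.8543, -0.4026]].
-0.2504 - 0.0908i + 0.8325j + 0.4858k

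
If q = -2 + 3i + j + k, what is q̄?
-2 - 3i - j - k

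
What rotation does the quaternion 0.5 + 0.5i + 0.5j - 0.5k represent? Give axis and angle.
axis = (√3/3, √3/3, -√3/3), θ = 2π/3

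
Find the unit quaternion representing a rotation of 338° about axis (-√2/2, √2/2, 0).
-0.9816 - 0.1349i + 0.1349j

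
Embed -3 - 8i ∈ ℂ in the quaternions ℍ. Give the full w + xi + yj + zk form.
-3 - 8i + 0j + 0k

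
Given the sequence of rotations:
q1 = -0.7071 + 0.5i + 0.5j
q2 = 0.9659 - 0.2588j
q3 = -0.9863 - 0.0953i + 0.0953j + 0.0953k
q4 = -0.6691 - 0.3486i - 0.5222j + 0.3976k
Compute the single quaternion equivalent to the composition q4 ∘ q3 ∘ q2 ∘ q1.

q2 · q1 = -0.5536 + 0.4829i + 0.6659j + 0.1294k
q3 · q2 · q1 = 0.5162 - 0.4747i - 0.6512j - 0.2899k
q4 · q3 · q2 · q1 = -0.7357 + 0.548i - 0.1236j + 0.3783k
-0.7357 + 0.548i - 0.1236j + 0.3783k


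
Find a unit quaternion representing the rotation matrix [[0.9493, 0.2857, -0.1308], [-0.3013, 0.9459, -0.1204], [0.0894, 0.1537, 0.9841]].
0.9848 + 0.0696i - 0.0559j - 0.149k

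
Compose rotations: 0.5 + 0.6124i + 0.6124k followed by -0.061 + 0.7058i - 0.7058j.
-0.4627 - 0.1167i - 0.7851j + 0.3949k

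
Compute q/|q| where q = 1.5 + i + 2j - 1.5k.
0.4867 + 0.3244i + 0.6489j - 0.4867k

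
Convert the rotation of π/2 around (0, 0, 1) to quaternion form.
0.7071 + 0.7071k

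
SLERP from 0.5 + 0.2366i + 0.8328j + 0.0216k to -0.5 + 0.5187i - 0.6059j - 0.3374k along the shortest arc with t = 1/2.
0.5523 - 0.1558i + 0.7946j + 0.1983k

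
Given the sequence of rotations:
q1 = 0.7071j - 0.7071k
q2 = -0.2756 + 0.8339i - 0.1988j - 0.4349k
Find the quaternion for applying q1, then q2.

q2 · q1 = -0.1669 + 0.4481i + 0.3948j + 0.7845k
-0.1669 + 0.4481i + 0.3948j + 0.7845k


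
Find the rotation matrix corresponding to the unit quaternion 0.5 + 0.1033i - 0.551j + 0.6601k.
[[-0.4787, -0.7739, -0.4146], [0.5463, 0.1072, -0.8307], [0.6874, -0.6241, 0.3715]]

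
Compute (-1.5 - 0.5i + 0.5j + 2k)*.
-1.5 + 0.5i - 0.5j - 2k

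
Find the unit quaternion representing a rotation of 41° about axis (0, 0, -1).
0.9367 - 0.3502k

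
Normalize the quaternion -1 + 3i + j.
-0.3015 + 0.9045i + 0.3015j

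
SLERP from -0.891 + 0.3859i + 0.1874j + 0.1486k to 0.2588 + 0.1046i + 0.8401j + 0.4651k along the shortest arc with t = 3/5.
-0.3074 + 0.3057i + 0.7772j + 0.4561k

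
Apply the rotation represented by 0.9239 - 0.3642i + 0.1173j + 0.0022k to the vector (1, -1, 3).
(1.707, 1.204, 2.576)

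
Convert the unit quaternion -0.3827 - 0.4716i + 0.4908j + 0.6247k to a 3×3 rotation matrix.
[[-0.2623, 0.0152, -0.9649], [-0.9411, -0.2253, 0.2522], [-0.2136, 0.9742, 0.0734]]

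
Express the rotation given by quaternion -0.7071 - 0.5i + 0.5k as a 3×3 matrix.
[[0.5, 0.7071, -0.5], [-0.7071, 0, -0.7071], [-0.5, 0.7071, 0.5]]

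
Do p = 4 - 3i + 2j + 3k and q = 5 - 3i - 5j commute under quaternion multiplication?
No: pq = 21 - 12i - 19j + 36k ≠ 21 - 42i - j - 6k = qp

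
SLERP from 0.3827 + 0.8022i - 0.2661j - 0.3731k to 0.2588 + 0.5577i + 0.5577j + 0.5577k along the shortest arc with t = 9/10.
0.3031 + 0.6499i + 0.5003j + 0.4853k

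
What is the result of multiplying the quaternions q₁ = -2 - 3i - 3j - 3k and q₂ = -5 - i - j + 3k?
13 + 5i + 29j + 9k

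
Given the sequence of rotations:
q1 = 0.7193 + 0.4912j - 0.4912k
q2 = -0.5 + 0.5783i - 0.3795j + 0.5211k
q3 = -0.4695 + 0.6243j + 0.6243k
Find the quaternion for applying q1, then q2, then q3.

q2 · q1 = 0.0827 + 0.3464i - 0.2345j + 0.9045k
q3 · q2 · q1 = -0.4571 + 0.5484i + 0.378j - 0.5893k
-0.4571 + 0.5484i + 0.378j - 0.5893k


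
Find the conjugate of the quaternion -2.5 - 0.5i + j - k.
-2.5 + 0.5i - j + k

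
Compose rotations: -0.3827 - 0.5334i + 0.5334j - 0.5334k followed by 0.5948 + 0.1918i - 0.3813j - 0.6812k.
-0.2853 + 0.1761i + 0.9288j - 0.1577k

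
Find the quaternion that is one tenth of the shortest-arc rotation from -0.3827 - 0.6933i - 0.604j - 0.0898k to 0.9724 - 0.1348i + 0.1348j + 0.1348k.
-0.4861 - 0.6382i - 0.5882j - 0.1021k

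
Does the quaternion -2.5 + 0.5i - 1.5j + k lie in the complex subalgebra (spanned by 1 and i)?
No. The quaternion -2.5 + 0.5i - 1.5j + k has j-coefficient y = -1.5 and k-coefficient z = 1, not both zero, so it does not lie in the complex subalgebra spanned by 1 and i.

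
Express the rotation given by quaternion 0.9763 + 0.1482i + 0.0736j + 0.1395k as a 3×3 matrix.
[[0.9502, -0.2506, 0.1851], [0.2942, 0.9172, -0.2688], [-0.1024, 0.3099, 0.9452]]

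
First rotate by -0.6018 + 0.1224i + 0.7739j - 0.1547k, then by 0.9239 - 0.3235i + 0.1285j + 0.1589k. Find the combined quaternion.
-0.5913 + 0.1649i + 0.6071j - 0.5046k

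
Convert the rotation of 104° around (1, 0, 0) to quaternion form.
0.6157 + 0.788i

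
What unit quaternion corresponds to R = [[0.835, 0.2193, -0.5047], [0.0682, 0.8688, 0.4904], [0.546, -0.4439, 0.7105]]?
0.9239 - 0.2528i - 0.2843j - 0.0409k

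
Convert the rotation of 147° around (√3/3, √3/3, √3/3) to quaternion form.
0.284 + 0.5536i + 0.5536j + 0.5536k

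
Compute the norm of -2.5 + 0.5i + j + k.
2.915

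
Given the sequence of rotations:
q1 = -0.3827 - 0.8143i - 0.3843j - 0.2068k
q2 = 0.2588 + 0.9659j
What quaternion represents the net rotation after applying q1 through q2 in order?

q2 · q1 = 0.2722 - 0.4105i - 0.4691j + 0.733k
0.2722 - 0.4105i - 0.4691j + 0.733k


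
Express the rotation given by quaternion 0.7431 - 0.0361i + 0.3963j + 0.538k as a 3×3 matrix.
[[0.107, -0.8282, 0.5501], [0.771, 0.4185, 0.4801], [-0.6278, 0.3728, 0.6833]]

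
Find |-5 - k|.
√26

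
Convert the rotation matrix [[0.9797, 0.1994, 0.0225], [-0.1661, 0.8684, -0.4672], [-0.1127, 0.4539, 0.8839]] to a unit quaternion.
0.9659 + 0.2384i + 0.035j - 0.0946k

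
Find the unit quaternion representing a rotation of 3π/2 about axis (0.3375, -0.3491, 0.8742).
-0.7071 + 0.2386i - 0.2469j + 0.6182k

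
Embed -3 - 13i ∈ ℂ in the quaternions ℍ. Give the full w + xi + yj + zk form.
-3 - 13i + 0j + 0k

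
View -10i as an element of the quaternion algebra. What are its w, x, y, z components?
0 - 10i + 0j + 0k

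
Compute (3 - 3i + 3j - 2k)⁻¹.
0.0968 + 0.0968i - 0.0968j + 0.0645k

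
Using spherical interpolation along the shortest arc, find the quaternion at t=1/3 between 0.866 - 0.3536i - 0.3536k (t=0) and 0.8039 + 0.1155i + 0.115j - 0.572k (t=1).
0.8733 - 0.2021i + 0.04j - 0.4415k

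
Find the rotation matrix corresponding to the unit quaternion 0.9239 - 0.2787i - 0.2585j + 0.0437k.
[[0.8625, 0.0633, -0.502], [0.2248, 0.8408, 0.4924], [0.4533, -0.5376, 0.711]]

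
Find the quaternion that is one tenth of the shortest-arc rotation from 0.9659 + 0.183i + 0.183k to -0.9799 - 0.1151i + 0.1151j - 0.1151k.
0.9683 + 0.1764i - 0.0116j + 0.1764k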